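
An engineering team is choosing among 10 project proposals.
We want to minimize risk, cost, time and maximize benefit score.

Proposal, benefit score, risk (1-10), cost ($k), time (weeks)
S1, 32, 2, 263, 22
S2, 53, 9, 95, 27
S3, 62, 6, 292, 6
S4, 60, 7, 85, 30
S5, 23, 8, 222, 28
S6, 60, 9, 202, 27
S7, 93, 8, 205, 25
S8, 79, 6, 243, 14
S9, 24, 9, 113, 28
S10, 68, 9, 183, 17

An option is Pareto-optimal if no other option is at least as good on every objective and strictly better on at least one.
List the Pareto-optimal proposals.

S1, S2, S3, S4, S7, S8, S10

S1: not dominated (best risk).
S2: not dominated.
S3: not dominated (best time).
S4: not dominated (best cost).
S5: dominated by S7 (benefit score 93≥23, risk 8≤8, cost 205≤222, time 25≤28).
S6: dominated by S10 (benefit score 68≥60, risk 9≤9, cost 183≤202, time 17≤27).
S7: not dominated (best benefit score).
S8: not dominated.
S9: dominated by S2 (benefit score 53≥24, risk 9≤9, cost 95≤113, time 27≤28).
S10: not dominated.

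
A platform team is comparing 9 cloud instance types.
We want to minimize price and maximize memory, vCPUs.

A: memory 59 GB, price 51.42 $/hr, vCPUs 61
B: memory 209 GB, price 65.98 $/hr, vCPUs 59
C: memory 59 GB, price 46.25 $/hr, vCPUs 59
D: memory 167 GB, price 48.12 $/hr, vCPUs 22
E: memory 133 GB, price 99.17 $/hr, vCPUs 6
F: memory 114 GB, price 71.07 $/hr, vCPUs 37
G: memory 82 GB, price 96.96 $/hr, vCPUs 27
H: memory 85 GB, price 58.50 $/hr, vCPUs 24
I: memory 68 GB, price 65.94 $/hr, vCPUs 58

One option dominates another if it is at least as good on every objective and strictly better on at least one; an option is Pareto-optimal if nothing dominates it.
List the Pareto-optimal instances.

A: not dominated (best vCPUs).
B: not dominated (best memory).
C: not dominated (best price).
D: not dominated.
E: dominated by B (memory 209≥133, price 65.98≤99.17, vCPUs 59≥6).
F: dominated by B (memory 209≥114, price 65.98≤71.07, vCPUs 59≥37).
G: dominated by B (memory 209≥82, price 65.98≤96.96, vCPUs 59≥27).
H: not dominated.
I: not dominated.

A, B, C, D, H, I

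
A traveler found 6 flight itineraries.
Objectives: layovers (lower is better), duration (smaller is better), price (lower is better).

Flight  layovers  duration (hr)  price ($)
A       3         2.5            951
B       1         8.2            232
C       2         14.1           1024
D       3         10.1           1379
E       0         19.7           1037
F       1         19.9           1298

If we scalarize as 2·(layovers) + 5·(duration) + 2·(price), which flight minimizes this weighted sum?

B

A: 2·3 + 5·2.5 + 2·951 = 1920.5
B: 2·1 + 5·8.2 + 2·232 = 507.0
C: 2·2 + 5·14.1 + 2·1024 = 2122.5
D: 2·3 + 5·10.1 + 2·1379 = 2814.5
E: 2·0 + 5·19.7 + 2·1037 = 2172.5
F: 2·1 + 5·19.9 + 2·1298 = 2697.5
Lowest: B at 507.0.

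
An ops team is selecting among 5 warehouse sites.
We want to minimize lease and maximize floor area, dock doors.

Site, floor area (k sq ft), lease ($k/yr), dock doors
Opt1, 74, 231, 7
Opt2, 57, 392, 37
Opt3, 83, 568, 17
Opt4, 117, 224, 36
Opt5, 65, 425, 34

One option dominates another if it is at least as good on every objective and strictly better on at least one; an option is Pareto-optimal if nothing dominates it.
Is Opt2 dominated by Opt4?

No

Opt4 vs Opt2: Opt4 is worse on dock doors (36 vs 37), so it does not dominate Opt2.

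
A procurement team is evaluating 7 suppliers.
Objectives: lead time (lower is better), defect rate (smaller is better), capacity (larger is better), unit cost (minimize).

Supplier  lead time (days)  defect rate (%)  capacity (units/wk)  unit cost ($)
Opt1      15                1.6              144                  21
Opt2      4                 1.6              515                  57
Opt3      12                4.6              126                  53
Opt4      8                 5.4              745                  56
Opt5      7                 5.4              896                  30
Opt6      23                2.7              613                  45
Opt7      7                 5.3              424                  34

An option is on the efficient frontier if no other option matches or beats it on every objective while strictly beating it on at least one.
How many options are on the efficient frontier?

6

Opt1: not dominated (best unit cost).
Opt2: not dominated (best lead time).
Opt3: not dominated.
Opt4: dominated by Opt5 (lead time 7≤8, defect rate 5.4≤5.4, capacity 896≥745, unit cost 30≤56).
Opt5: not dominated (best capacity).
Opt6: not dominated.
Opt7: not dominated.
Pareto-optimal: Opt1, Opt2, Opt3, Opt5, Opt6, Opt7 → 6.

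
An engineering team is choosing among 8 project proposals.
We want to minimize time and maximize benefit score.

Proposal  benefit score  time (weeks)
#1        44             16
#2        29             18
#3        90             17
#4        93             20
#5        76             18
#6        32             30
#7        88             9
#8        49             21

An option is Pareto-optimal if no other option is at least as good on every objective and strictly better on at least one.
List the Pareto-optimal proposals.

#1: dominated by #7 (benefit score 88≥44, time 9≤16).
#2: dominated by #1 (benefit score 44≥29, time 16≤18).
#3: not dominated.
#4: not dominated (best benefit score).
#5: dominated by #3 (benefit score 90≥76, time 17≤18).
#6: dominated by #1 (benefit score 44≥32, time 16≤30).
#7: not dominated (best time).
#8: dominated by #3 (benefit score 90≥49, time 17≤21).

#3, #4, #7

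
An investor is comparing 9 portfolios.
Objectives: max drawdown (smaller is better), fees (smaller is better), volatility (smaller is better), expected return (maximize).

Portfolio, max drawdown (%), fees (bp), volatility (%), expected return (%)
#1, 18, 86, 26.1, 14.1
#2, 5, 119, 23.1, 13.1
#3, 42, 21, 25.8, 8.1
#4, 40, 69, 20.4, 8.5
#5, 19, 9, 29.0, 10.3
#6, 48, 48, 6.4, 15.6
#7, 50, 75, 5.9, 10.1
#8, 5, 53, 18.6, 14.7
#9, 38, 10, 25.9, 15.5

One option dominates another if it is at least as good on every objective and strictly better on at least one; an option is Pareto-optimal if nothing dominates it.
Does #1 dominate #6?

#1 vs #6: #1 is worse on fees (86 vs 48), so it does not dominate #6.

No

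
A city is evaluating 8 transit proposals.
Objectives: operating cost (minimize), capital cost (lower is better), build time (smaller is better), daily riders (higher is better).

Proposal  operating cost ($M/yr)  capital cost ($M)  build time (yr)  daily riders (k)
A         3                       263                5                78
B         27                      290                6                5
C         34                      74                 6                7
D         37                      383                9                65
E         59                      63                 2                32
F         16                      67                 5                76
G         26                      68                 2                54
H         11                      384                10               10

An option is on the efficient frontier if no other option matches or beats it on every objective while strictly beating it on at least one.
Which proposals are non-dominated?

A: not dominated (best operating cost).
B: dominated by A (operating cost 3≤27, capital cost 263≤290, build time 5≤6, daily riders 78≥5).
C: dominated by F (operating cost 16≤34, capital cost 67≤74, build time 5≤6, daily riders 76≥7).
D: dominated by A (operating cost 3≤37, capital cost 263≤383, build time 5≤9, daily riders 78≥65).
E: not dominated (best capital cost).
F: not dominated.
G: not dominated.
H: dominated by A (operating cost 3≤11, capital cost 263≤384, build time 5≤10, daily riders 78≥10).

A, E, F, G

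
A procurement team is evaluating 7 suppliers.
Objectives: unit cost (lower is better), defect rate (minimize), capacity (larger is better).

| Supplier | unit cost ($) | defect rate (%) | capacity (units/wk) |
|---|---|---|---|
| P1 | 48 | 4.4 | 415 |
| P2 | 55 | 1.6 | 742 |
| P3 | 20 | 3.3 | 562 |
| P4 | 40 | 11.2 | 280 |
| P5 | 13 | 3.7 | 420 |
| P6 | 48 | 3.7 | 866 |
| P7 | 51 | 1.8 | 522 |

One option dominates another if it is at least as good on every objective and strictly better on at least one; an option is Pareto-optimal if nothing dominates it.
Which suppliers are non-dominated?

P1: dominated by P3 (unit cost 20≤48, defect rate 3.3≤4.4, capacity 562≥415).
P2: not dominated (best defect rate).
P3: not dominated.
P4: dominated by P3 (unit cost 20≤40, defect rate 3.3≤11.2, capacity 562≥280).
P5: not dominated (best unit cost).
P6: not dominated (best capacity).
P7: not dominated.

P2, P3, P5, P6, P7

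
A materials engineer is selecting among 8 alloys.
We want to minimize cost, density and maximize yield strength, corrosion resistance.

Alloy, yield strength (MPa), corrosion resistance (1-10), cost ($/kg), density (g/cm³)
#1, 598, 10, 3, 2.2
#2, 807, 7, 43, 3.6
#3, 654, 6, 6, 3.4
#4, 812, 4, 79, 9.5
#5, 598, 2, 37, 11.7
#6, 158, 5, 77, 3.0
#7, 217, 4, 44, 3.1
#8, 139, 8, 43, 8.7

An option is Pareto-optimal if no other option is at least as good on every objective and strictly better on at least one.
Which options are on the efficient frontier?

#1: not dominated (best corrosion resistance).
#2: not dominated.
#3: not dominated.
#4: not dominated (best yield strength).
#5: dominated by #1 (yield strength 598≥598, corrosion resistance 10≥2, cost 3≤37, density 2.2≤11.7).
#6: dominated by #1 (yield strength 598≥158, corrosion resistance 10≥5, cost 3≤77, density 2.2≤3.0).
#7: dominated by #1 (yield strength 598≥217, corrosion resistance 10≥4, cost 3≤44, density 2.2≤3.1).
#8: dominated by #1 (yield strength 598≥139, corrosion resistance 10≥8, cost 3≤43, density 2.2≤8.7).

#1, #2, #3, #4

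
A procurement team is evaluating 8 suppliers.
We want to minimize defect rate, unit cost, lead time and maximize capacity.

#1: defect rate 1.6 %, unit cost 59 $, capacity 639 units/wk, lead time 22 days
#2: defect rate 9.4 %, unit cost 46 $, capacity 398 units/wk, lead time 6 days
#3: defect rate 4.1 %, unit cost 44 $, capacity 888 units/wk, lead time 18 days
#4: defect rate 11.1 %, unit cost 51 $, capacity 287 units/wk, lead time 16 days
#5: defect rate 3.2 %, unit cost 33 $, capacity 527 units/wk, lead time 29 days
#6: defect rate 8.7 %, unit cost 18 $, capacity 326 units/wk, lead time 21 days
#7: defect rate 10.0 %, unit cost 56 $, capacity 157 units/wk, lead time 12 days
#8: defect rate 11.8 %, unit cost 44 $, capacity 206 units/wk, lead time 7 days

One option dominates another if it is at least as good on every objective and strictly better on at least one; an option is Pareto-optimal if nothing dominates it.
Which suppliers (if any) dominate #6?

#1: worse on unit cost (59 vs 18).
#2: worse on defect rate (9.4 vs 8.7).
#3: worse on unit cost (44 vs 18).
#4: worse on defect rate (11.1 vs 8.7).
#5: worse on unit cost (33 vs 18).
#7: worse on defect rate (10.0 vs 8.7).
#8: worse on defect rate (11.8 vs 8.7).
No option dominates #6.

none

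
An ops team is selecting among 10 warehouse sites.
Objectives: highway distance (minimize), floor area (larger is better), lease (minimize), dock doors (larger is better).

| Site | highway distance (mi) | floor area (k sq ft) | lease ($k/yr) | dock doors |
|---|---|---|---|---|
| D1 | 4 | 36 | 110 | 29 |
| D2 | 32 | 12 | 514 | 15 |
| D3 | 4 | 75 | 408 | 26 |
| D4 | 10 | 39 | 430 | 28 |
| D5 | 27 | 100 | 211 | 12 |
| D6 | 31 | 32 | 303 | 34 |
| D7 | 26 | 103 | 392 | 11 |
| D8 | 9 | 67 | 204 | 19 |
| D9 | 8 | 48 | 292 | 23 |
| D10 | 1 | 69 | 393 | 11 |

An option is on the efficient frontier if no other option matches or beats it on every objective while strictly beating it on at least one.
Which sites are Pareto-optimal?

D1: not dominated (best lease).
D2: dominated by D1 (highway distance 4≤32, floor area 36≥12, lease 110≤514, dock doors 29≥15).
D3: not dominated.
D4: not dominated.
D5: not dominated.
D6: not dominated (best dock doors).
D7: not dominated (best floor area).
D8: not dominated.
D9: not dominated.
D10: not dominated (best highway distance).

D1, D3, D4, D5, D6, D7, D8, D9, D10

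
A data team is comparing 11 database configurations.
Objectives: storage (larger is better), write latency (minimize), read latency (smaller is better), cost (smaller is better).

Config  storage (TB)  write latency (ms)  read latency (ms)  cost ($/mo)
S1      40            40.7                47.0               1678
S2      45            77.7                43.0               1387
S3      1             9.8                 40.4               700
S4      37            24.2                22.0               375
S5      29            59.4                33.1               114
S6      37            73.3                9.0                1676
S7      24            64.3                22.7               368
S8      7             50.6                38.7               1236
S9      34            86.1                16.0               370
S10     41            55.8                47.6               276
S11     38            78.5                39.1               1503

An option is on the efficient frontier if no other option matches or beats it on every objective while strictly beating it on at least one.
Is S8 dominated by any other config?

S4 vs S8: storage 37≥7, write latency 24.2≤50.6, read latency 22.0≤38.7, cost 375≤1236 — S4 is at least as good on every objective and strictly better on at least one, so S4 dominates S8.

Yes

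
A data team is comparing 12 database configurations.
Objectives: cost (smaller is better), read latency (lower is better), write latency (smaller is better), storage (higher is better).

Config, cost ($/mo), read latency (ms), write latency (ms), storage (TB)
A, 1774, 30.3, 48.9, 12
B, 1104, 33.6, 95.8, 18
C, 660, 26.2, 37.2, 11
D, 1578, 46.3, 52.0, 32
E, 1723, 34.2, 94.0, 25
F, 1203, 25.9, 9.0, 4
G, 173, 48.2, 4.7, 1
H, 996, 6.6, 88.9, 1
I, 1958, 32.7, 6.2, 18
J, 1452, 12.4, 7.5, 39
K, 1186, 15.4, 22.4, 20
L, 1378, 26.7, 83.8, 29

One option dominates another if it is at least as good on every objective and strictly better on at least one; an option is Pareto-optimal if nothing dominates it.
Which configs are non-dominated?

A: dominated by J (cost 1452≤1774, read latency 12.4≤30.3, write latency 7.5≤48.9, storage 39≥12).
B: not dominated.
C: not dominated.
D: dominated by J (cost 1452≤1578, read latency 12.4≤46.3, write latency 7.5≤52.0, storage 39≥32).
E: dominated by J (cost 1452≤1723, read latency 12.4≤34.2, write latency 7.5≤94.0, storage 39≥25).
F: not dominated.
G: not dominated (best cost).
H: not dominated (best read latency).
I: not dominated.
J: not dominated (best storage).
K: not dominated.
L: not dominated.

B, C, F, G, H, I, J, K, L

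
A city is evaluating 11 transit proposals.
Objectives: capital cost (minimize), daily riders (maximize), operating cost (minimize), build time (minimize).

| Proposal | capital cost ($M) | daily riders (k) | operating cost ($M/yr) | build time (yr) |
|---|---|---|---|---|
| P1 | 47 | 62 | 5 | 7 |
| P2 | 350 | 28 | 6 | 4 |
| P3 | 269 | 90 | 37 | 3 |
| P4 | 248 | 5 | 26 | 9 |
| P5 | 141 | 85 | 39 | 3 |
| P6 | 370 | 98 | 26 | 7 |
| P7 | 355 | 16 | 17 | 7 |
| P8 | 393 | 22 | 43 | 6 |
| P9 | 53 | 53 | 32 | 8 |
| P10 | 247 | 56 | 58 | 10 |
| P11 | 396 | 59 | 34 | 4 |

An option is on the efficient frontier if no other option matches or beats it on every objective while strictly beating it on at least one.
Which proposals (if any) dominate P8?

P2, P3, P5

P2: capital cost 350≤393, daily riders 28≥22, operating cost 6≤43, build time 4≤6 — dominates P8.
P3: capital cost 269≤393, daily riders 90≥22, operating cost 37≤43, build time 3≤6 — dominates P8.
P5: capital cost 141≤393, daily riders 85≥22, operating cost 39≤43, build time 3≤6 — dominates P8.
Others (P1, P4, P6, P7, P9, P10, P11) are each worse than P8 on at least one objective.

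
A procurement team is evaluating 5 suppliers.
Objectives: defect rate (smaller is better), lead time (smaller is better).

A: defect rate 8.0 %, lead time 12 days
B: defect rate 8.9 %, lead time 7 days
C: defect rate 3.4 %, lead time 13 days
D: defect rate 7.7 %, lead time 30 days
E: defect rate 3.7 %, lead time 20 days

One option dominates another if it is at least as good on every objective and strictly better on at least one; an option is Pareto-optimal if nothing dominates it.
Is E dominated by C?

C vs E: defect rate 3.4≤3.7, lead time 13≤20 — C is at least as good on every objective with at least one strict improvement.

Yes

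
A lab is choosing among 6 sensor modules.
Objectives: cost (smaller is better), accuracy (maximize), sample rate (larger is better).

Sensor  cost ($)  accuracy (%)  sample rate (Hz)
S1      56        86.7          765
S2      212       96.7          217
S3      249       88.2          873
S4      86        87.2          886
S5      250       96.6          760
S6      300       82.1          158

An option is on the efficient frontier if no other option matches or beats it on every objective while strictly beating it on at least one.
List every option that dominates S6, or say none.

S1: cost 56≤300, accuracy 86.7≥82.1, sample rate 765≥158 — dominates S6.
S2: cost 212≤300, accuracy 96.7≥82.1, sample rate 217≥158 — dominates S6.
S3: cost 249≤300, accuracy 88.2≥82.1, sample rate 873≥158 — dominates S6.
S4: cost 86≤300, accuracy 87.2≥82.1, sample rate 886≥158 — dominates S6.
S5: cost 250≤300, accuracy 96.6≥82.1, sample rate 760≥158 — dominates S6.

S1, S2, S3, S4, S5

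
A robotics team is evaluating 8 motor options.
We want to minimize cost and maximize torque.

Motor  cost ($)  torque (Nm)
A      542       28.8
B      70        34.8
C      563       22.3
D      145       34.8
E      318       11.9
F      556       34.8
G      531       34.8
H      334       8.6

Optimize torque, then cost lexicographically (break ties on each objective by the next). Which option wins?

First maximize torque: best is 34.8, kept {B, D, F, G}.
Then minimize cost: best is 70, kept {B}.

B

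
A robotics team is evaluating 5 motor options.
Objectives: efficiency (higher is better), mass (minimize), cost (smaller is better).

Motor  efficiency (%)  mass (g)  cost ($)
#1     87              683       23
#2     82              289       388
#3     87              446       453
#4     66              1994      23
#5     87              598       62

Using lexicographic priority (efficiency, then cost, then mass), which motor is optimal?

First maximize efficiency: best is 87, kept {#1, #3, #5}.
Then minimize cost: best is 23, kept {#1}.

#1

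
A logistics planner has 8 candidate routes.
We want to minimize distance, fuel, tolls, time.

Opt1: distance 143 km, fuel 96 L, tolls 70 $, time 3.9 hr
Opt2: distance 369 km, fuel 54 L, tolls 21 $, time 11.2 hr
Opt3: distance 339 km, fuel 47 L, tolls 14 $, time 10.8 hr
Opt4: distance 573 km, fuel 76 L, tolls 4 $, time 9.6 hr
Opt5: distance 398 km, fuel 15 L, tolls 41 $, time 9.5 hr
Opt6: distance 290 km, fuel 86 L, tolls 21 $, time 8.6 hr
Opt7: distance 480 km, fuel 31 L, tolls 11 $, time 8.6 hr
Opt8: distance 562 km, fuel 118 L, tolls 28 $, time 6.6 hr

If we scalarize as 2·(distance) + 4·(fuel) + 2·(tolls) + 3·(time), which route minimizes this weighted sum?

Opt1: 2·143 + 4·96 + 2·70 + 3·3.9 = 821.7
Opt2: 2·369 + 4·54 + 2·21 + 3·11.2 = 1029.6
Opt3: 2·339 + 4·47 + 2·14 + 3·10.8 = 926.4
Opt4: 2·573 + 4·76 + 2·4 + 3·9.6 = 1486.8
Opt5: 2·398 + 4·15 + 2·41 + 3·9.5 = 966.5
Opt6: 2·290 + 4·86 + 2·21 + 3·8.6 = 991.8
Opt7: 2·480 + 4·31 + 2·11 + 3·8.6 = 1131.8
Opt8: 2·562 + 4·118 + 2·28 + 3·6.6 = 1671.8
Lowest: Opt1 at 821.7.

Opt1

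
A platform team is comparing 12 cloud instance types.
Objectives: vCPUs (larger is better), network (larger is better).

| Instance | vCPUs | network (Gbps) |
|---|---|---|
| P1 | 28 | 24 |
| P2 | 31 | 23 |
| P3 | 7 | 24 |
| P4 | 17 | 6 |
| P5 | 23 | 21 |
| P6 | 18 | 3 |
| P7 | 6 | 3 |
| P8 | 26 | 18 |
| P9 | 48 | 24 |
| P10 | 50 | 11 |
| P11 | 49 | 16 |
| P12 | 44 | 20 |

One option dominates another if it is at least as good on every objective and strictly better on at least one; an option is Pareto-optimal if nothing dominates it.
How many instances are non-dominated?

P1: dominated by P9 (vCPUs 48≥28, network 24≥24).
P2: dominated by P9 (vCPUs 48≥31, network 24≥23).
P3: dominated by P1 (vCPUs 28≥7, network 24≥24).
P4: dominated by P1 (vCPUs 28≥17, network 24≥6).
P5: dominated by P1 (vCPUs 28≥23, network 24≥21).
P6: dominated by P1 (vCPUs 28≥18, network 24≥3).
P7: dominated by P1 (vCPUs 28≥6, network 24≥3).
P8: dominated by P1 (vCPUs 28≥26, network 24≥18).
P9: not dominated.
P10: not dominated (best vCPUs).
P11: not dominated.
P12: dominated by P9 (vCPUs 48≥44, network 24≥20).
Pareto-optimal: P9, P10, P11 → 3.

3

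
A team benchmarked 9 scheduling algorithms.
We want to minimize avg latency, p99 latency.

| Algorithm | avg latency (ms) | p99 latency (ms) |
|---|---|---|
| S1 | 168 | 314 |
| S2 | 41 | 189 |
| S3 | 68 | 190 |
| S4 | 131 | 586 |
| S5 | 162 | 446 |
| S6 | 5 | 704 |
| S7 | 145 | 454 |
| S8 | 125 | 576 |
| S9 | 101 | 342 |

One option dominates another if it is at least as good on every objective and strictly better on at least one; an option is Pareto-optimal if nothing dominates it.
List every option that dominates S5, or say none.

S2: avg latency 41≤162, p99 latency 189≤446 — dominates S5.
S3: avg latency 68≤162, p99 latency 190≤446 — dominates S5.
S9: avg latency 101≤162, p99 latency 342≤446 — dominates S5.
Others (S1, S4, S6, S7, S8) are each worse than S5 on at least one objective.

S2, S3, S9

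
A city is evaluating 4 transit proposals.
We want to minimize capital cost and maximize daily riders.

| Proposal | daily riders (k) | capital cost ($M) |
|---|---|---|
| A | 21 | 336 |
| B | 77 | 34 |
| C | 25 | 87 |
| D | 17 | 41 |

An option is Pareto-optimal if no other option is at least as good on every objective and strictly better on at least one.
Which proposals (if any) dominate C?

B

B: daily riders 77≥25, capital cost 34≤87 — dominates C.
Others (A, D) are each worse than C on at least one objective.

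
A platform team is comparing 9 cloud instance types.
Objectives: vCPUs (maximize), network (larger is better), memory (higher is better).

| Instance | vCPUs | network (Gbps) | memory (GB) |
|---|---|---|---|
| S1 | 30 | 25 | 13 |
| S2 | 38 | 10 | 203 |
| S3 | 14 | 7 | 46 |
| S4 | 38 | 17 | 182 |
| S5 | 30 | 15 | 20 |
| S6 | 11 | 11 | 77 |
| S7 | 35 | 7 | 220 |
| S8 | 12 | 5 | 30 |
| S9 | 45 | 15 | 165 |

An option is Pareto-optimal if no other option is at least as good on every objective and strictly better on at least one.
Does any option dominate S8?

S2 vs S8: vCPUs 38≥12, network 10≥5, memory 203≥30 — S2 is at least as good on every objective and strictly better on at least one, so S2 dominates S8.

Yes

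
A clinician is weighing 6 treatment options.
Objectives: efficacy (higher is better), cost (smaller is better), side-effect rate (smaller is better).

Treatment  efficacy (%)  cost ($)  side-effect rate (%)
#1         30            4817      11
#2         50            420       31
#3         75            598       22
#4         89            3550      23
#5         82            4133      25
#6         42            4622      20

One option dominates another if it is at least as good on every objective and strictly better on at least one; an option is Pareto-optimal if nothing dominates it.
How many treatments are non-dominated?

5

#1: not dominated (best side-effect rate).
#2: not dominated (best cost).
#3: not dominated.
#4: not dominated (best efficacy).
#5: dominated by #4 (efficacy 89≥82, cost 3550≤4133, side-effect rate 23≤25).
#6: not dominated.
Pareto-optimal: #1, #2, #3, #4, #6 → 5.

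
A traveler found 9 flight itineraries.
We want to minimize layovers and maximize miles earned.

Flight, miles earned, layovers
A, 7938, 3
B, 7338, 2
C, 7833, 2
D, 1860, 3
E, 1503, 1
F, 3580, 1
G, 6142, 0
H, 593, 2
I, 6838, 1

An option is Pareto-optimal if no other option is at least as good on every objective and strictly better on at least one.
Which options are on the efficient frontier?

A: not dominated (best miles earned).
B: dominated by C (miles earned 7833≥7338, layovers 2≤2).
C: not dominated.
D: dominated by A (miles earned 7938≥1860, layovers 3≤3).
E: dominated by F (miles earned 3580≥1503, layovers 1≤1).
F: dominated by G (miles earned 6142≥3580, layovers 0≤1).
G: not dominated (best layovers).
H: dominated by B (miles earned 7338≥593, layovers 2≤2).
I: not dominated.

A, C, G, I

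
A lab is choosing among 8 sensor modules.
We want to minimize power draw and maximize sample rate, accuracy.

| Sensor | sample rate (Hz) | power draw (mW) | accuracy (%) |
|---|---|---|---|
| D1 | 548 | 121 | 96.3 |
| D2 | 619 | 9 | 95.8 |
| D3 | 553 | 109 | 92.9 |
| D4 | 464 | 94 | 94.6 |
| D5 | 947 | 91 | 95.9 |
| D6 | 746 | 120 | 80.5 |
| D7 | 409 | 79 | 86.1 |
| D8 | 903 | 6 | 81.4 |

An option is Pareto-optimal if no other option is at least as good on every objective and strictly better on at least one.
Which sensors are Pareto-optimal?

D1: not dominated (best accuracy).
D2: not dominated.
D3: dominated by D2 (sample rate 619≥553, power draw 9≤109, accuracy 95.8≥92.9).
D4: dominated by D2 (sample rate 619≥464, power draw 9≤94, accuracy 95.8≥94.6).
D5: not dominated (best sample rate).
D6: dominated by D5 (sample rate 947≥746, power draw 91≤120, accuracy 95.9≥80.5).
D7: dominated by D2 (sample rate 619≥409, power draw 9≤79, accuracy 95.8≥86.1).
D8: not dominated (best power draw).

D1, D2, D5, D8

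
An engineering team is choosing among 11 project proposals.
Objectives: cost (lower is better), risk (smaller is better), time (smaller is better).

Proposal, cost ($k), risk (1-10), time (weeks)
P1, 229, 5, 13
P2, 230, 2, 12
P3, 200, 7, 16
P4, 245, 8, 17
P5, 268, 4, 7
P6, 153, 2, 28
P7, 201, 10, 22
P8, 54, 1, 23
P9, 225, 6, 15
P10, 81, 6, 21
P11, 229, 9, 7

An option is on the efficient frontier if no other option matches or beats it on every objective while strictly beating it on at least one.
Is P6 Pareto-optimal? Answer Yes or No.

P8 vs P6: cost 54≤153, risk 1≤2, time 23≤28 — P8 is at least as good on every objective and strictly better on at least one, so P8 dominates P6.

No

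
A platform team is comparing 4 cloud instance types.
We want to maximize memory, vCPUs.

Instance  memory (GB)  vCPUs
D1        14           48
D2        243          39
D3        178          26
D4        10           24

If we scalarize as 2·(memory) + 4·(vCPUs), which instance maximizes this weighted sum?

D1: 2·14 + 4·48 = 220
D2: 2·243 + 4·39 = 642
D3: 2·178 + 4·26 = 460
D4: 2·10 + 4·24 = 116
Highest: D2 at 642.

D2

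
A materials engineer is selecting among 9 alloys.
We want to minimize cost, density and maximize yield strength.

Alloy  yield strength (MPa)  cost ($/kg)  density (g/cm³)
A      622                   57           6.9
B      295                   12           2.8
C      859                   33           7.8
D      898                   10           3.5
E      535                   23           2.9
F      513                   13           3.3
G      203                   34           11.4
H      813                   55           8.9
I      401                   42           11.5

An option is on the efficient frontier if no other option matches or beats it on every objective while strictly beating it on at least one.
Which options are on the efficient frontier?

B, D, E, F

A: dominated by D (yield strength 898≥622, cost 10≤57, density 3.5≤6.9).
B: not dominated (best density).
C: dominated by D (yield strength 898≥859, cost 10≤33, density 3.5≤7.8).
D: not dominated (best yield strength).
E: not dominated.
F: not dominated.
G: dominated by B (yield strength 295≥203, cost 12≤34, density 2.8≤11.4).
H: dominated by C (yield strength 859≥813, cost 33≤55, density 7.8≤8.9).
I: dominated by C (yield strength 859≥401, cost 33≤42, density 7.8≤11.5).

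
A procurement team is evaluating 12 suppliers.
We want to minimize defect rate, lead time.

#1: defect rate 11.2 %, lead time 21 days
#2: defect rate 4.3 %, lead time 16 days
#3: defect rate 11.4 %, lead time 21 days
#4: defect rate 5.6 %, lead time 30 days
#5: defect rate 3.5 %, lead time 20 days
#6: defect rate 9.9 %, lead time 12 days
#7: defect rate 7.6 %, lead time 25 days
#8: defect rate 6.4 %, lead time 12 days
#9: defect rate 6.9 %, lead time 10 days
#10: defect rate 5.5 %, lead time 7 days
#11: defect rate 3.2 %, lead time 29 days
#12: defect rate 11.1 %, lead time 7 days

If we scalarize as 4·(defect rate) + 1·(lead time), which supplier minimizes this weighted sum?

#10

#1: 4·11.2 + 1·21 = 65.8
#2: 4·4.3 + 1·16 = 33.2
#3: 4·11.4 + 1·21 = 66.6
#4: 4·5.6 + 1·30 = 52.4
#5: 4·3.5 + 1·20 = 34.0
#6: 4·9.9 + 1·12 = 51.6
#7: 4·7.6 + 1·25 = 55.4
#8: 4·6.4 + 1·12 = 37.6
#9: 4·6.9 + 1·10 = 37.6
#10: 4·5.5 + 1·7 = 29.0
#11: 4·3.2 + 1·29 = 41.8
#12: 4·11.1 + 1·7 = 51.4
Lowest: #10 at 29.0.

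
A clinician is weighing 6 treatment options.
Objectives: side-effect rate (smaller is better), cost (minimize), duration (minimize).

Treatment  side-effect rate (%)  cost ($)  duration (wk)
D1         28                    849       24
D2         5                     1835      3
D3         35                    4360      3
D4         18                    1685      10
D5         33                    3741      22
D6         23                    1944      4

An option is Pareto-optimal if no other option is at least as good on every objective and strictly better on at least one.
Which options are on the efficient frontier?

D1, D2, D4

D1: not dominated (best cost).
D2: not dominated (best side-effect rate).
D3: dominated by D2 (side-effect rate 5≤35, cost 1835≤4360, duration 3≤3).
D4: not dominated.
D5: dominated by D2 (side-effect rate 5≤33, cost 1835≤3741, duration 3≤22).
D6: dominated by D2 (side-effect rate 5≤23, cost 1835≤1944, duration 3≤4).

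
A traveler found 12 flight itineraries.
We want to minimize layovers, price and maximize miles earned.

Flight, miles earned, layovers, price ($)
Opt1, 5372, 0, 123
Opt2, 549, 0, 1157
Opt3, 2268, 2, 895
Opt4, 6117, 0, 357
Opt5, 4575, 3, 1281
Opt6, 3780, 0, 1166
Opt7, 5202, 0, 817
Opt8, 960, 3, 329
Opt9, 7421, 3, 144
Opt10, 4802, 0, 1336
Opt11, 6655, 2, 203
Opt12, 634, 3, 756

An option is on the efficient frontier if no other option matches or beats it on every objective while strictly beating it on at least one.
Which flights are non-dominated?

Opt1: not dominated (best price).
Opt2: dominated by Opt1 (miles earned 5372≥549, layovers 0≤0, price 123≤1157).
Opt3: dominated by Opt1 (miles earned 5372≥2268, layovers 0≤2, price 123≤895).
Opt4: not dominated.
Opt5: dominated by Opt1 (miles earned 5372≥4575, layovers 0≤3, price 123≤1281).
Opt6: dominated by Opt1 (miles earned 5372≥3780, layovers 0≤0, price 123≤1166).
Opt7: dominated by Opt1 (miles earned 5372≥5202, layovers 0≤0, price 123≤817).
Opt8: dominated by Opt1 (miles earned 5372≥960, layovers 0≤3, price 123≤329).
Opt9: not dominated (best miles earned).
Opt10: dominated by Opt1 (miles earned 5372≥4802, layovers 0≤0, price 123≤1336).
Opt11: not dominated.
Opt12: dominated by Opt1 (miles earned 5372≥634, layovers 0≤3, price 123≤756).

Opt1, Opt4, Opt9, Opt11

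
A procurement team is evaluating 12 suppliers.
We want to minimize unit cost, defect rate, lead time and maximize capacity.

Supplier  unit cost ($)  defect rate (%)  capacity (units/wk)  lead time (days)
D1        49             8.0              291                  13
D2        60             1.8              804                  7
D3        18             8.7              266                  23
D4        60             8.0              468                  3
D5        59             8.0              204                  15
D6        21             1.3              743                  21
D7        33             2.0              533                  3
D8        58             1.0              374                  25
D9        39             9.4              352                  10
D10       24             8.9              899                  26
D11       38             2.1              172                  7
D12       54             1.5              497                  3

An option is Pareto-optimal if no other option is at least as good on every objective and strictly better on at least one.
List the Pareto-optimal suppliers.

D2, D3, D6, D7, D8, D10, D12

D1: dominated by D7 (unit cost 33≤49, defect rate 2.0≤8.0, capacity 533≥291, lead time 3≤13).
D2: not dominated.
D3: not dominated (best unit cost).
D4: dominated by D7 (unit cost 33≤60, defect rate 2.0≤8.0, capacity 533≥468, lead time 3≤3).
D5: dominated by D1 (unit cost 49≤59, defect rate 8.0≤8.0, capacity 291≥204, lead time 13≤15).
D6: not dominated.
D7: not dominated.
D8: not dominated (best defect rate).
D9: dominated by D7 (unit cost 33≤39, defect rate 2.0≤9.4, capacity 533≥352, lead time 3≤10).
D10: not dominated (best capacity).
D11: dominated by D7 (unit cost 33≤38, defect rate 2.0≤2.1, capacity 533≥172, lead time 3≤7).
D12: not dominated.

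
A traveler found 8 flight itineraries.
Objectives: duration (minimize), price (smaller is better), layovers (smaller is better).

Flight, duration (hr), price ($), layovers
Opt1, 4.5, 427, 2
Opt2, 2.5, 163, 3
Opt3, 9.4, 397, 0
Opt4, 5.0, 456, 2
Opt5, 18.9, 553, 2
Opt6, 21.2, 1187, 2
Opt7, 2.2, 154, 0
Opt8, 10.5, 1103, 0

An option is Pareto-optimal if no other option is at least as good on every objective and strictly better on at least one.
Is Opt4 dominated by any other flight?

Yes

Opt1 vs Opt4: duration 4.5≤5.0, price 427≤456, layovers 2≤2 — Opt1 is at least as good on every objective and strictly better on at least one, so Opt1 dominates Opt4.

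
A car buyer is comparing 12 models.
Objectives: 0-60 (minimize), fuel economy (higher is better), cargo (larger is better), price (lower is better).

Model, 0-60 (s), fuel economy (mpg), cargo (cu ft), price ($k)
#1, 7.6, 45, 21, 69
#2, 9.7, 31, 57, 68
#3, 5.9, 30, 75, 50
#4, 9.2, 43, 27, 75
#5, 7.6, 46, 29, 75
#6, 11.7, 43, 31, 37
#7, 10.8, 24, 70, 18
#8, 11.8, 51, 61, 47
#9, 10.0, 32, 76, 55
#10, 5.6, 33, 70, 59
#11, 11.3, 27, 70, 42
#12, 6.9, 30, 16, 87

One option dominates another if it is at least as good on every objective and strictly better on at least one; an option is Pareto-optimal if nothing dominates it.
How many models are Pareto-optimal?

9

#1: not dominated.
#2: dominated by #10 (0-60 5.6≤9.7, fuel economy 33≥31, cargo 70≥57, price 59≤68).
#3: not dominated.
#4: dominated by #5 (0-60 7.6≤9.2, fuel economy 46≥43, cargo 29≥27, price 75≤75).
#5: not dominated.
#6: not dominated.
#7: not dominated (best price).
#8: not dominated (best fuel economy).
#9: not dominated (best cargo).
#10: not dominated (best 0-60).
#11: not dominated.
#12: dominated by #3 (0-60 5.9≤6.9, fuel economy 30≥30, cargo 75≥16, price 50≤87).
Pareto-optimal: #1, #3, #5, #6, #7, #8, #9, #10, #11 → 9.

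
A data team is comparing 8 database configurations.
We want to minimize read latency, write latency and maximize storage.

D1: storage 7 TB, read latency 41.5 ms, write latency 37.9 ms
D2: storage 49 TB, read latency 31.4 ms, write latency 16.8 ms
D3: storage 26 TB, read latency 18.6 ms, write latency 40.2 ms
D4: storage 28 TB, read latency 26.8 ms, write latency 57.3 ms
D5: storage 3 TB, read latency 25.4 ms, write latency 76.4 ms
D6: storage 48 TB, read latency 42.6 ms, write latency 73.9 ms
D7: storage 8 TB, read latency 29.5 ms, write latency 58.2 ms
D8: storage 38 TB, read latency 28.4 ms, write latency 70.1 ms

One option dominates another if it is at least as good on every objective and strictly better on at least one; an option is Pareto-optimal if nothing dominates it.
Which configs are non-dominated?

D2, D3, D4, D8

D1: dominated by D2 (storage 49≥7, read latency 31.4≤41.5, write latency 16.8≤37.9).
D2: not dominated (best storage).
D3: not dominated (best read latency).
D4: not dominated.
D5: dominated by D3 (storage 26≥3, read latency 18.6≤25.4, write latency 40.2≤76.4).
D6: dominated by D2 (storage 49≥48, read latency 31.4≤42.6, write latency 16.8≤73.9).
D7: dominated by D3 (storage 26≥8, read latency 18.6≤29.5, write latency 40.2≤58.2).
D8: not dominated.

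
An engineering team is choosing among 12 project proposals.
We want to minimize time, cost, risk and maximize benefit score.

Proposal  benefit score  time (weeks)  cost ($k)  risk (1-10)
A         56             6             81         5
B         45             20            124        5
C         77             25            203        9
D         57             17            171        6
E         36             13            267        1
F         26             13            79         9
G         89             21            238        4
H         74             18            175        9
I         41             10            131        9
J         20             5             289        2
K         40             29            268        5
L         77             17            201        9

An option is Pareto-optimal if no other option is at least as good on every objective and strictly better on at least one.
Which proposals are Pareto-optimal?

A, D, E, F, G, H, J, L

A: not dominated.
B: dominated by A (benefit score 56≥45, time 6≤20, cost 81≤124, risk 5≤5).
C: dominated by L (benefit score 77≥77, time 17≤25, cost 201≤203, risk 9≤9).
D: not dominated.
E: not dominated (best risk).
F: not dominated (best cost).
G: not dominated (best benefit score).
H: not dominated.
I: dominated by A (benefit score 56≥41, time 6≤10, cost 81≤131, risk 5≤9).
J: not dominated (best time).
K: dominated by A (benefit score 56≥40, time 6≤29, cost 81≤268, risk 5≤5).
L: not dominated.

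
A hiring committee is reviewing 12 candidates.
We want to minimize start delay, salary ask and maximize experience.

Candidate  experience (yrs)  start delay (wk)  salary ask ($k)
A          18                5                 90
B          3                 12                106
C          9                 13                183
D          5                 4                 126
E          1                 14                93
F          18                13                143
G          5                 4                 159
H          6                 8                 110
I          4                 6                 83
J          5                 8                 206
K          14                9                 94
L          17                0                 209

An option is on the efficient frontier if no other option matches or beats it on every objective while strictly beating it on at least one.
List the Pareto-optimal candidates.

A, D, I, L

A: not dominated.
B: dominated by A (experience 18≥3, start delay 5≤12, salary ask 90≤106).
C: dominated by A (experience 18≥9, start delay 5≤13, salary ask 90≤183).
D: not dominated.
E: dominated by A (experience 18≥1, start delay 5≤14, salary ask 90≤93).
F: dominated by A (experience 18≥18, start delay 5≤13, salary ask 90≤143).
G: dominated by D (experience 5≥5, start delay 4≤4, salary ask 126≤159).
H: dominated by A (experience 18≥6, start delay 5≤8, salary ask 90≤110).
I: not dominated (best salary ask).
J: dominated by A (experience 18≥5, start delay 5≤8, salary ask 90≤206).
K: dominated by A (experience 18≥14, start delay 5≤9, salary ask 90≤94).
L: not dominated (best start delay).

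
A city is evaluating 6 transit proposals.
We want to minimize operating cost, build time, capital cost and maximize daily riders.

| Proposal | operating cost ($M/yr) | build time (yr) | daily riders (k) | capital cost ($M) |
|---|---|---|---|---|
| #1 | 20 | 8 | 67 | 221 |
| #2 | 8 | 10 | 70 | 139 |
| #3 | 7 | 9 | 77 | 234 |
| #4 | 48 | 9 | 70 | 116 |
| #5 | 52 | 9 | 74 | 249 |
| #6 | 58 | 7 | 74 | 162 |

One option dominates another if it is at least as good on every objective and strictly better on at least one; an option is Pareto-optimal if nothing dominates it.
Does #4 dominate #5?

No

#4 vs #5: #4 is worse on daily riders (70 vs 74), so it does not dominate #5.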